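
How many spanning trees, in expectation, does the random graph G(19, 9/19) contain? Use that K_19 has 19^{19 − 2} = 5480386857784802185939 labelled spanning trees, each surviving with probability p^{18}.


K_19 has 19^{19 − 2} = 5480386857784802185939 labelled spanning trees.
For each such spanning tree H, let X_H = 1 if all 18 edges of H are present in G. Then P[X_H = 1] = p^{18} = (9/19)^{18} = 150094635296999121/104127350297911241532841.
By linearity of expectation: E[X] = Σ_H E[X_H] = 5480386857784802185939 · p^{18} = 5480386857784802185939 · 150094635296999121/104127350297911241532841 = 150094635296999121/19.
Numerically: E[X] ≈ 7.9e+15.

E[X] = 5480386857784802185939 · (9/19)^{18} = 150094635296999121/19 ≈ 7.9e+15.


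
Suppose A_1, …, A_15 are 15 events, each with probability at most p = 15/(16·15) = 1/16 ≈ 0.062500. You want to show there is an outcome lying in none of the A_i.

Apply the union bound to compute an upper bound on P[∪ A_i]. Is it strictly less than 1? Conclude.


Union bound: P[∪_{i=1}^{15} A_i] ≤ Σ_i P[A_i] ≤ 15·p = 15·(1/16) = 15/16.
Numerically: 15/16 ≈ 0.937500.
Is 15/16 < 1? YES.
Since P[∪ A_i] ≤ 15/16 < 1, the complement has P[∩ A_i^c] ≥ 1 − 15/16 = 1/16 > 0, so some outcome avoids every A_i.

15·p = 15/16 ≈ 0.937500; existence CERTIFIED by the union bound.


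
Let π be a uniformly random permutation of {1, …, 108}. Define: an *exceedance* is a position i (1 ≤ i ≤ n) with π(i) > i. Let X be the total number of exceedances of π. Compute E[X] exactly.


Write X = Σ_{i=1}^{108} X_i, where X_i = 1_{π(i) > i}.
For each fixed i, π(i) is uniform over {1, …, 108} (marginal of a uniform permutation), so P[π(i) > i] = (n − i)/n. Summing: Σ_{i=1}^{108} (n − i)/n = (0 + 1 + … + 107)/108 = 108(108 − 1)/(2·108) = (108 − 1)/2.
Hence E[X] = Σ_{i=1}^{108} (108 − i)/108 = 107/2 ≈ 53.5000.

E[X] = 107/2 = 53.5000.


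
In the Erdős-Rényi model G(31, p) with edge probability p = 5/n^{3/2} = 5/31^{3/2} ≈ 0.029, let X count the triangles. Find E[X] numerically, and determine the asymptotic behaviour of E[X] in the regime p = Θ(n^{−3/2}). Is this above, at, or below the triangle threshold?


Number of potential triangles: C(31, 3) = 4495.
Each occurs with probability p³ ≈ (0.029)³ ≈ 2.43099e-05.
By linearity: E[X] = C(31, 3)·p³ ≈ 4495 · 2.43099e-05 ≈ 0.109.
Since α = 3/2 > 1, p = c/n^{3/2} = o(1/n) is below the triangle threshold p ~ 1/n. Asymptotically E[X] ~ (c³/6)·n^{3(1−α)} = (5³/6)·n^{-1.5} → 0, so by Markov's inequality G has no triangles w.h.p.

E[X] ≈ 0.109; in regime p = Θ(1/n^{3/2}) E[X] tends to 0 (below the triangle threshold p ~ 1/n).


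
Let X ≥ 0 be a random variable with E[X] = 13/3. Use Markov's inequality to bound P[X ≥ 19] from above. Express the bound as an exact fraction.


μ = E[X] = 13/3, a = 19.
Markov: P[X ≥ 19] ≤ μ/a = (13/3)/19 = 13/57.
Numerically: ≈ 0.2281.
(Since a = 19 > μ = 4.3333, the bound 13/57 is < 1 and informative.)

P[X ≥ 19] ≤ 13/57 ≈ 0.2281.


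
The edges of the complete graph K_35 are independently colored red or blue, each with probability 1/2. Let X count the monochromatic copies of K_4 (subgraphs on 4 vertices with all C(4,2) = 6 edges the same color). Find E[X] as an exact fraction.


Let X = Σ_S X_S over the C(35, 4) = 52360 subsets S of size 4, where X_S = 1 if the K_4 on S is monochromatic.
For a fixed S, the K_4 on S has C(4, 2) = 6 edges. P[all 6 edges red] = (1/2)^6, and likewise for blue, so P[monochromatic] = 2·(1/2)^6 = 2^{1 − 6} = 1/32.
By linearity of expectation: E[X] = C(35, 4) · 2^{1 − 6} = 52360 · 1/32 = 6545/4.
Numerically: E[X] ≈ 1636.250.

E[X] = C(35,4)·2^(1−C(4,2)) = 6545/4 ≈ 1636.250.


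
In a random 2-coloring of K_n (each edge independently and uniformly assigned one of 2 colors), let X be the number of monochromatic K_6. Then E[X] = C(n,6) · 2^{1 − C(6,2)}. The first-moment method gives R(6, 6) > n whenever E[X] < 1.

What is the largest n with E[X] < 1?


We need C(n, 6) · 2^{1 − 15} < 1, i.e. C(n, 6) < 2^{15 − 1} = 16384.
Check values of n near the boundary:
  n = 11: C(11, 6) = 462; 462 < 16384? YES
  n = 12: C(12, 6) = 924; 924 < 16384? YES
  n = 13: C(13, 6) = 1716; 1716 < 16384? YES
  n = 14: C(14, 6) = 3003; 3003 < 16384? YES
  n = 15: C(15, 6) = 5005; 5005 < 16384? YES
  n = 16: C(16, 6) = 8008; 8008 < 16384? YES
  n = 17: C(17, 6) = 12376; 12376 < 16384? YES
  n = 18: C(18, 6) = 18564; 18564 < 16384? NO
The largest n with C(n, 6) < 16384 is n = 17 (where E[X] = 1547/2048 ≈ 0.755371). Hence R(6, 6) > 17, i.e. R(6, 6) ≥ 18.

Largest n = 17; hence R(6, 6) > 17.


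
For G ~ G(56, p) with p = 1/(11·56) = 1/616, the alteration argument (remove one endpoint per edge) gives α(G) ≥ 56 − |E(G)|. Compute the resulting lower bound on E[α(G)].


E[|E(G)|] = C(56, 2)·p = 1540 · (1/616) = 5/2.
E[α(G)] ≥ n − E[|E(G)|] = 56 − 5/2 = 107/2.
Numerically: ≈ 53.500.
(This is only a lower bound; the true E[α(G)] may be larger.)

E[α(G)] ≥ 107/2 ≈ 53.500.


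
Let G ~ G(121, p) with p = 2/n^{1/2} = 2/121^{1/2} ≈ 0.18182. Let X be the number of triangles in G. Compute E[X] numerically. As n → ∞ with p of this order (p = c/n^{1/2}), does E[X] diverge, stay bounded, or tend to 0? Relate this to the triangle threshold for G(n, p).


Number of potential triangles: C(121, 3) = 287980.
Each occurs with probability p³ ≈ (0.18182)³ ≈ 6.0105184e-03.
By linearity: E[X] = C(121, 3)·p³ ≈ 287980 · 6.0105184e-03 ≈ 1730.90909.
Since α = 1/2 < 1, p = c/n^{1/2} ≫ 1/n is above the triangle threshold p ~ 1/n. Asymptotically E[X] ~ (c³/6)·n^{3(1−α)} = (2³/6)·n^{1.5} → ∞; triangles are abundant w.h.p.

E[X] ≈ 1730.90909; in regime p = Θ(1/n^{1/2}) E[X] diverges (above the triangle threshold p ~ 1/n).


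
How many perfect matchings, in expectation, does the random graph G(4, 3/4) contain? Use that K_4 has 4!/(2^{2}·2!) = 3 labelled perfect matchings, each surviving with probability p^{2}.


K_4 has 4!/(2^{2}·2!) = 3 labelled perfect matchings.
For each such perfect matching H, let X_H = 1 if all 2 edges of H are present in G. Then P[X_H = 1] = p^{2} = (3/4)^{2} = 9/16.
By linearity: E[X] = Σ_H E[X_H] = 3 · p^{2} = 3 · 9/16 = 27/16.
Numerically: E[X] ≈ 1.688.

E[X] = 3 · (3/4)^{2} = 27/16 ≈ 1.688.


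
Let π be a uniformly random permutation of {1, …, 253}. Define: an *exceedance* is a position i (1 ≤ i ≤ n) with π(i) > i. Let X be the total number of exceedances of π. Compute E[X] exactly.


Write X = Σ_{i=1}^{253} X_i, where X_i = 1_{π(i) > i}.
For each fixed i, π(i) is uniform over {1, …, 253} (marginal of a uniform permutation), so P[π(i) > i] = (n − i)/n. Summing: Σ_{i=1}^{253} (n − i)/n = (0 + 1 + … + 252)/253 = 253(253 − 1)/(2·253) = (253 − 1)/2.
Hence E[X] = Σ_{i=1}^{253} (253 − i)/253 = 126 ≈ 126.00000.

E[X] = 126 = 126.00000.


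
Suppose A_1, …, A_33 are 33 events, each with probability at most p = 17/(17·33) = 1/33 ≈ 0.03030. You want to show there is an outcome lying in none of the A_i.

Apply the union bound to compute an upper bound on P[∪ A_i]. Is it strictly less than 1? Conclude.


Union bound: P[∪_{i=1}^{33} A_i] ≤ Σ_i P[A_i] ≤ 33·p = 33·(1/33) = 1.
Numerically: 1 ≈ 1.00000.
Is 1 < 1? NO.
Since the bound 1 is ≥ 1, the union bound is uninformative here; it does NOT by itself certify existence.

33·p = 1 ≈ 1.00000; existence NOT certified by the union bound.


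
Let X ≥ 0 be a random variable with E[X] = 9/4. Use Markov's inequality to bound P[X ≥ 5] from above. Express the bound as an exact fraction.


μ = E[X] = 9/4, a = 5.
Markov: P[X ≥ 5] ≤ μ/a = (9/4)/5 = 9/20.
Numerically: ≈ 0.4500.
(Since a = 5 > μ = 2.2500, the bound 9/20 is < 1 and informative.)

P[X ≥ 5] ≤ 9/20 ≈ 0.4500.


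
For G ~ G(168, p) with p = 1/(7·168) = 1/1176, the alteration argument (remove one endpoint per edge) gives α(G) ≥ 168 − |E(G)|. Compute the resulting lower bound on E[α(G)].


E[|E(G)|] = C(168, 2)·p = 14028 · (1/1176) = 167/14.
E[α(G)] ≥ n − E[|E(G)|] = 168 − 167/14 = 2185/14.
Numerically: ≈ 156.071429.
(This is only a lower bound; the true E[α(G)] may be larger.)

E[α(G)] ≥ 2185/14 ≈ 156.071429.


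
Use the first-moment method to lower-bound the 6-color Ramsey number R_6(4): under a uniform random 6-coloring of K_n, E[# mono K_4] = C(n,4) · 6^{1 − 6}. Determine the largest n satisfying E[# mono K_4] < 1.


We need C(n, 4) · 6^{1 − 6} < 1, i.e. C(n, 4) < 6^{6 − 1} = 7776.
Check values of n near the boundary:
  n = 19: C(19, 4) = 3876; 3876 < 7776? YES
  n = 20: C(20, 4) = 4845; 4845 < 7776? YES
  n = 21: C(21, 4) = 5985; 5985 < 7776? YES
  n = 22: C(22, 4) = 7315; 7315 < 7776? YES
  n = 23: C(23, 4) = 8855; 8855 < 7776? NO
The largest n with C(n, 4) < 7776 is n = 22 (where E[X] = 7315/7776 ≈ 0.9407150). Hence R_6(4) > 22, i.e. R_6(4) ≥ 23.

Largest n = 22; hence R_6(4) > 22.


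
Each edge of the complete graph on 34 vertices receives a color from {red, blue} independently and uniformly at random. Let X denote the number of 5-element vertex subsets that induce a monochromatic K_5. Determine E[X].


Let X = Σ_S X_S over the C(34, 5) = 278256 subsets S of size 5, where X_S = 1 if the K_5 on S is monochromatic.
For a fixed S, the K_5 on S has C(5, 2) = 10 edges. P[all 10 edges red] = (1/2)^10, and likewise for blue, so P[monochromatic] = 2·(1/2)^10 = 2^{1 − 10} = 1/512.
By linearity: E[X] = C(34, 5) · 2^{1 − 10} = 278256 · 1/512 = 17391/32.
Numerically: E[X] ≈ 543.469.

E[X] = C(34,5)·2^(1−C(5,2)) = 17391/32 ≈ 543.469.


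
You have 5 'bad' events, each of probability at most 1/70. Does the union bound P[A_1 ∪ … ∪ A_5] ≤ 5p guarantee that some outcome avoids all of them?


Union bound: P[∪_{i=1}^{5} A_i] ≤ Σ_i P[A_i] ≤ 5·p = 5·(1/70) = 1/14.
Numerically: 1/14 ≈ 0.071.
Is 1/14 < 1? YES.
Since P[∪ A_i] ≤ 1/14 < 1, the complement has P[∩ A_i^c] ≥ 1 − 1/14 = 13/14 > 0, so some outcome avoids every A_i.

5·p = 1/14 ≈ 0.071; existence CERTIFIED by the union bound.


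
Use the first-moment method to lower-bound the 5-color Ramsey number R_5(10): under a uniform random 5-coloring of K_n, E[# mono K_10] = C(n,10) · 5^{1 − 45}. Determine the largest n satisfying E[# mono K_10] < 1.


We need C(n, 10) · 5^{1 − 45} < 1, i.e. C(n, 10) < 5^{45 − 1} = 5684341886080801486968994140625.
Check values of n near the boundary:
  n = 5390: C(5390, 10) = 5655833965919099070255434039753; 5655833965919099070255434039753 < 5684341886080801486968994140625? YES
  n = 5391: C(5391, 10) = 5666344714787188828795213697883; 5666344714787188828795213697883 < 5684341886080801486968994140625? YES
  n = 5392: C(5392, 10) = 5676873040158402483252283957448; 5676873040158402483252283957448 < 5684341886080801486968994140625? YES
  n = 5393: C(5393, 10) = 5687418968154238267170642278008; 5687418968154238267170642278008 < 5684341886080801486968994140625? NO
  n = 5394: C(5394, 10) = 5697982524930156243149785372878; 5697982524930156243149785372878 < 5684341886080801486968994140625? NO
The largest n with C(n, 10) < 5684341886080801486968994140625 is n = 5392 (where E[X] = 5676873040158402483252283957448/5684341886080801486968994140625 ≈ 0.99869). Hence R_5(10) > 5392, i.e. R_5(10) ≥ 5393.

Largest n = 5392; hence R_5(10) > 5392.


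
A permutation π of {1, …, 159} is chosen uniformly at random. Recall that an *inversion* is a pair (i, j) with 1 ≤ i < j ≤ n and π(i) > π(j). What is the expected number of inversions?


Write X = Σ X_I over the C(159, 2) = 12561 pairs i < j, with X_I the indicator of one inversion.
There are 12561 indicators.
For each fixed pair i < j, the values π(i) and π(j) are two distinct elements of {1, …, 159} in uniformly random order; by symmetry P[π(i) > π(j)] = 1/2.
By linearity: E[X] = 12561 · (1/2) = C(159, 2) · (1/2) = 12561/2 = 12561/2 ≈ 6280.50000.

E[X] = 12561/2 = 6280.50000.


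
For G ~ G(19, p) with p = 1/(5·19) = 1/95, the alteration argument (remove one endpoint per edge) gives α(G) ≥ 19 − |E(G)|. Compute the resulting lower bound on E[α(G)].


E[|E(G)|] = C(19, 2)·p = 171 · (1/95) = 9/5.
E[α(G)] ≥ n − E[|E(G)|] = 19 − 9/5 = 86/5.
Numerically: ≈ 17.20000.
(This is only a lower bound; the true E[α(G)] may be larger.)

E[α(G)] ≥ 86/5 ≈ 17.20000.


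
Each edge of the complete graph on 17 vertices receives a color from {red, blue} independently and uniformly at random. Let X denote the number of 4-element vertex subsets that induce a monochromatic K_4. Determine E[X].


Let X = Σ_S X_S over the C(17, 4) = 2380 subsets S of size 4, where X_S = 1 if the K_4 on S is monochromatic.
For a fixed S, the K_4 on S has C(4, 2) = 6 edges. P[all 6 edges red] = (1/2)^6, and likewise for blue, so P[monochromatic] = 2·(1/2)^6 = 2^{1 − 6} = 1/32.
By linearity of expectation: E[X] = C(17, 4) · 2^{1 − 6} = 2380 · 1/32 = 595/8.
Numerically: E[X] ≈ 74.375000.

E[X] = C(17,4)·2^(1−C(4,2)) = 595/8 ≈ 74.375000.


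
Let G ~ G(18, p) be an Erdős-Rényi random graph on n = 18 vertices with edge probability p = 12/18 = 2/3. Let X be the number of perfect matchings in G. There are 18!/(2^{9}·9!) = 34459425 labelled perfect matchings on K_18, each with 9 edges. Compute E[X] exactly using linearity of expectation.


K_18 has 18!/(2^{9}·9!) = 34459425 labelled perfect matchings.
For each such perfect matching H, let X_H = 1 if all 9 edges of H are present in G. Then P[X_H = 1] = p^{9} = (2/3)^{9} = 512/19683.
Summing the indicators: E[X] = Σ_H E[X_H] = 34459425 · p^{9} = 34459425 · 512/19683 = 217817600/243.
Numerically: E[X] ≈ 8.9637e+05.

E[X] = 34459425 · (2/3)^{9} = 217817600/243 ≈ 8.9637e+05.


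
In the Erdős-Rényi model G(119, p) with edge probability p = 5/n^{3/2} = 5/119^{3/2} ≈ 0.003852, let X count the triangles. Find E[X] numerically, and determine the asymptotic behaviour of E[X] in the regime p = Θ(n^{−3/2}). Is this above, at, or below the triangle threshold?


Number of potential triangles: C(119, 3) = 273819.
Each occurs with probability p³ ≈ (0.003852)³ ≈ 5.714111e-08.
By linearity: E[X] = C(119, 3)·p³ ≈ 273819 · 5.714111e-08 ≈ 0.0156.
Since α = 3/2 > 1, p = c/n^{3/2} = o(1/n) is below the triangle threshold p ~ 1/n. Asymptotically E[X] ~ (c³/6)·n^{3(1−α)} = (5³/6)·n^{-1.5} → 0, so by Markov's inequality G has no triangles w.h.p.

E[X] ≈ 0.0156; in regime p = Θ(1/n^{3/2}) E[X] tends to 0 (below the triangle threshold p ~ 1/n).


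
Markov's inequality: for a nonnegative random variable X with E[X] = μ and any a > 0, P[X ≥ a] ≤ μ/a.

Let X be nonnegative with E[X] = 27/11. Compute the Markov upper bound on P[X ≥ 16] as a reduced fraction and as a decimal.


μ = E[X] = 27/11, a = 16.
Markov: P[X ≥ 16] ≤ μ/a = (27/11)/16 = 27/176.
Numerically: ≈ 0.153409.
(Since a = 16 > μ = 2.454545, the bound 27/176 is < 1 and informative.)

P[X ≥ 16] ≤ 27/176 ≈ 0.153409.


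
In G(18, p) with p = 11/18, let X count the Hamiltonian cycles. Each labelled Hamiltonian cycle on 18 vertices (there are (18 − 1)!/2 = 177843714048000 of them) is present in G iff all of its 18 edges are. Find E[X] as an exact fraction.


K_18 has (18 − 1)!/2 = 177843714048000 labelled Hamiltonian cycles.
For each such Hamiltonian cycle H, let X_H = 1 if all 18 edges of H are present in G. Then P[X_H = 1] = p^{18} = (11/18)^{18} = 5559917313492231481/39346408075296537575424.
Summing the indicators: E[X] = Σ_H E[X_H] = 177843714048000 · p^{18} = 177843714048000 · 5559917313492231481/39346408075296537575424 = 82786473808235140223154875/3294258113514384.
Numerically: E[X] ≈ 2.513e+10.

E[X] = 177843714048000 · (11/18)^{18} = 82786473808235140223154875/3294258113514384 ≈ 2.513e+10.


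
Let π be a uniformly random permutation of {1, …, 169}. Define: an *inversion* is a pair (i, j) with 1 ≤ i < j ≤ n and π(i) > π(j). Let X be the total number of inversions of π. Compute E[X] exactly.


Write X = Σ X_I over the C(169, 2) = 14196 pairs i < j, with X_I the indicator of one inversion.
There are 14196 indicators.
For each fixed pair i < j, the values π(i) and π(j) are two distinct elements of {1, …, 169} in uniformly random order; by symmetry P[π(i) > π(j)] = 1/2.
By linearity: E[X] = 14196 · (1/2) = C(169, 2) · (1/2) = 14196/2 = 7098 ≈ 7098.00000.

E[X] = 7098 = 7098.00000.


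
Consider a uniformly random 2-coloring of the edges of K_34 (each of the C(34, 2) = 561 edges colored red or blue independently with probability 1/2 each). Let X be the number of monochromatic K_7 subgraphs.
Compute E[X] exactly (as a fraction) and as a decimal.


Let X = Σ_S X_S over the C(34, 7) = 5379616 subsets S of size 7, where X_S = 1 if the K_7 on S is monochromatic.
For a fixed S, the K_7 on S has C(7, 2) = 21 edges. P[all 21 edges red] = (1/2)^21, and likewise for blue, so P[monochromatic] = 2·(1/2)^21 = 2^{1 − 21} = 1/1048576.
By linearity of expectation: E[X] = C(34, 7) · 2^{1 − 21} = 5379616 · 1/1048576 = 168113/32768.
Numerically: E[X] ≈ 5.130402.

E[X] = C(34,7)·2^(1−C(7,2)) = 168113/32768 ≈ 5.130402.


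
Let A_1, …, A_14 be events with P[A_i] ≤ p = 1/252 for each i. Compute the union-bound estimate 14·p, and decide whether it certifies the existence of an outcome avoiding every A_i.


Union bound: P[∪_{i=1}^{14} A_i] ≤ Σ_i P[A_i] ≤ 14·p = 14·(1/252) = 1/18.
Numerically: 1/18 ≈ 0.056.
Is 1/18 < 1? YES.
Since P[∪ A_i] ≤ 1/18 < 1, the complement has P[∩ A_i^c] ≥ 1 − 1/18 = 17/18 > 0, so some outcome avoids every A_i.

14·p = 1/18 ≈ 0.056; existence CERTIFIED by the union bound.


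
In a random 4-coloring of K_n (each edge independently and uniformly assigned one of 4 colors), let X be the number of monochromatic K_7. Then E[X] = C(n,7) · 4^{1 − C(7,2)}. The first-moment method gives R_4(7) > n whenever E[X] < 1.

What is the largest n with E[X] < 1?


We need C(n, 7) · 4^{1 − 21} < 1, i.e. C(n, 7) < 4^{21 − 1} = 1099511627776.
Check values of n near the boundary:
  n = 179: C(179, 7) = 1037437234460; 1037437234460 < 1099511627776? YES
  n = 180: C(180, 7) = 1079414463600; 1079414463600 < 1099511627776? YES
  n = 181: C(181, 7) = 1122839183400; 1122839183400 < 1099511627776? NO
  n = 182: C(182, 7) = 1167752750736; 1167752750736 < 1099511627776? NO
  n = 183: C(183, 7) = 1214197462413; 1214197462413 < 1099511627776? NO
The largest n with C(n, 7) < 1099511627776 is n = 180 (where E[X] = 67463403975/68719476736 ≈ 0.98172). Hence R_4(7) > 180, i.e. R_4(7) ≥ 181.

Largest n = 180; hence R_4(7) > 180.


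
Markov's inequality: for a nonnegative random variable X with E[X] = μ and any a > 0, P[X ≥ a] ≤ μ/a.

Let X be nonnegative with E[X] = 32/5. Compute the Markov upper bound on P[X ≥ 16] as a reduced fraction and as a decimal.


μ = E[X] = 32/5, a = 16.
Markov: P[X ≥ 16] ≤ μ/a = (32/5)/16 = 2/5.
Numerically: ≈ 0.40000.
(Since a = 16 > μ = 6.40000, the bound 2/5 is < 1 and informative.)

P[X ≥ 16] ≤ 2/5 ≈ 0.40000.


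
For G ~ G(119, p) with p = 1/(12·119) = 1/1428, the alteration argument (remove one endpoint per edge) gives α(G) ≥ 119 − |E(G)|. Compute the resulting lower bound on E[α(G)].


E[|E(G)|] = C(119, 2)·p = 7021 · (1/1428) = 59/12.
E[α(G)] ≥ n − E[|E(G)|] = 119 − 59/12 = 1369/12.
Numerically: ≈ 114.083333.
(This is only a lower bound; the true E[α(G)] may be larger.)

E[α(G)] ≥ 1369/12 ≈ 114.083333.


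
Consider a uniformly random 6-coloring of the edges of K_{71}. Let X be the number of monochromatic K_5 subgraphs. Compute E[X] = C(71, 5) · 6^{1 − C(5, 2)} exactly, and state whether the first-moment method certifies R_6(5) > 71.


E[X] = C(71, 5) · 6^{1 − 10} = 13019909 · 6^{−9} = 13019909/10077696.
As a reduced fraction: E[X] = 13019909/10077696 ≈ 1.29195.
Is E[X] < 1? NO.
Since E[X] ≥ 1, the first-moment bound is inconclusive at n = 71; it does NOT by itself certify R_6(5) > 71.

E[X] = 13019909/10077696 ≈ 1.29195; E[X] ≥ 1; first-moment method inconclusive here.


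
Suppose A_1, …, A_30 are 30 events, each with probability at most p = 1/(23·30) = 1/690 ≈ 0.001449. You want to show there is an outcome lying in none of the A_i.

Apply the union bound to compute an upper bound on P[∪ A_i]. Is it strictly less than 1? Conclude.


Union bound: P[∪_{i=1}^{30} A_i] ≤ Σ_i P[A_i] ≤ 30·p = 30·(1/690) = 1/23.
Numerically: 1/23 ≈ 0.043478.
Is 1/23 < 1? YES.
Since P[∪ A_i] ≤ 1/23 < 1, the complement has P[∩ A_i^c] ≥ 1 − 1/23 = 22/23 > 0, so some outcome avoids every A_i.

30·p = 1/23 ≈ 0.043478; existence CERTIFIED by the union bound.


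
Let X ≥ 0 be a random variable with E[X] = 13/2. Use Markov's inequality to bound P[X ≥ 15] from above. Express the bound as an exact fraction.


μ = E[X] = 13/2, a = 15.
Markov: P[X ≥ 15] ≤ μ/a = (13/2)/15 = 13/30.
Numerically: ≈ 0.433.
(Since a = 15 > μ = 6.500, the bound 13/30 is < 1 and informative.)

P[X ≥ 15] ≤ 13/30 ≈ 0.433.


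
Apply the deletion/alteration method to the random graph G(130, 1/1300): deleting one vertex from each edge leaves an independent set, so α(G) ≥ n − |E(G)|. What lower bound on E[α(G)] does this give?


E[|E(G)|] = C(130, 2)·p = 8385 · (1/1300) = 129/20.
E[α(G)] ≥ n − E[|E(G)|] = 130 − 129/20 = 2471/20.
Numerically: ≈ 123.550.
(This is only a lower bound; the true E[α(G)] may be larger.)

E[α(G)] ≥ 2471/20 ≈ 123.550.


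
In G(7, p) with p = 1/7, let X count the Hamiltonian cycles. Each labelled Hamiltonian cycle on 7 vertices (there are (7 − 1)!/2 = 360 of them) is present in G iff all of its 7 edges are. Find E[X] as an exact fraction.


K_7 has (7 − 1)!/2 = 360 labelled Hamiltonian cycles.
For each such Hamiltonian cycle H, let X_H = 1 if all 7 edges of H are present in G. Then P[X_H = 1] = p^{7} = (1/7)^{7} = 1/823543.
By linearity of expectation: E[X] = Σ_H E[X_H] = 360 · p^{7} = 360 · 1/823543 = 360/823543.
Numerically: E[X] ≈ 0.0004371.

E[X] = 360 · (1/7)^{7} = 360/823543 ≈ 0.0004371.


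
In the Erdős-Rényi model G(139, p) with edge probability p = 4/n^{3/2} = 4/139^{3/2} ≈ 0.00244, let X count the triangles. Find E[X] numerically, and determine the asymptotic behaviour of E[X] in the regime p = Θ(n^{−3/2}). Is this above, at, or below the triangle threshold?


Number of potential triangles: C(139, 3) = 437989.
Each occurs with probability p³ ≈ (0.00244)³ ≈ 1.45416e-08.
By linearity: E[X] = C(139, 3)·p³ ≈ 437989 · 1.45416e-08 ≈ 0.006.
Since α = 3/2 > 1, p = c/n^{3/2} = o(1/n) is below the triangle threshold p ~ 1/n. Asymptotically E[X] ~ (c³/6)·n^{3(1−α)} = (4³/6)·n^{-1.5} → 0, so by Markov's inequality G has no triangles w.h.p.

E[X] ≈ 0.006; in regime p = Θ(1/n^{3/2}) E[X] tends to 0 (below the triangle threshold p ~ 1/n).


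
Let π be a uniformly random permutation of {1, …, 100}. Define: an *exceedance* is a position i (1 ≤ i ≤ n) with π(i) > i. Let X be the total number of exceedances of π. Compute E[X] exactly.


Write X = Σ_{i=1}^{100} X_i, where X_i = 1_{π(i) > i}.
For each fixed i, π(i) is uniform over {1, …, 100} (marginal of a uniform permutation), so P[π(i) > i] = (n − i)/n. Summing: Σ_{i=1}^{100} (n − i)/n = (0 + 1 + … + 99)/100 = 100(100 − 1)/(2·100) = (100 − 1)/2.
Hence E[X] = Σ_{i=1}^{100} (100 − i)/100 = 99/2 ≈ 49.50000.

E[X] = 99/2 = 49.50000.


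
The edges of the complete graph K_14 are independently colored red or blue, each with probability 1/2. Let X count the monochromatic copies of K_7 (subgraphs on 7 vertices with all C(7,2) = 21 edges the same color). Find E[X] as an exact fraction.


Let X = Σ_S X_S over the C(14, 7) = 3432 subsets S of size 7, where X_S = 1 if the K_7 on S is monochromatic.
For a fixed S, the K_7 on S has C(7, 2) = 21 edges. P[all 21 edges red] = (1/2)^21, and likewise for blue, so P[monochromatic] = 2·(1/2)^21 = 2^{1 − 21} = 1/1048576.
By linearity: E[X] = C(14, 7) · 2^{1 − 21} = 3432 · 1/1048576 = 429/131072.
Numerically: E[X] ≈ 0.0033.

E[X] = C(14,7)·2^(1−C(7,2)) = 429/131072 ≈ 0.0033.


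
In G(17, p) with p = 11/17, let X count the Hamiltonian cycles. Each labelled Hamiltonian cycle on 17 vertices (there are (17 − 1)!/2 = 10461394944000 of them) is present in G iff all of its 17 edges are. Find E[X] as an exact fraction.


K_17 has (17 − 1)!/2 = 10461394944000 labelled Hamiltonian cycles.
For each such Hamiltonian cycle H, let X_H = 1 if all 17 edges of H are present in G. Then P[X_H = 1] = p^{17} = (11/17)^{17} = 505447028499293771/827240261886336764177.
By linearity: E[X] = Σ_H E[X_H] = 10461394944000 · p^{17} = 10461394944000 · 505447028499293771/827240261886336764177 = 5287680988402335763510093824000/827240261886336764177.
Numerically: E[X] ≈ 6.392e+09.

E[X] = 10461394944000 · (11/17)^{17} = 5287680988402335763510093824000/827240261886336764177 ≈ 6.392e+09.


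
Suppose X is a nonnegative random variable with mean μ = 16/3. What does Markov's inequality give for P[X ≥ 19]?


μ = E[X] = 16/3, a = 19.
Markov: P[X ≥ 19] ≤ μ/a = (16/3)/19 = 16/57.
Numerically: ≈ 0.280702.
(Since a = 19 > μ = 5.333333, the bound 16/57 is < 1 and informative.)

P[X ≥ 19] ≤ 16/57 ≈ 0.280702.


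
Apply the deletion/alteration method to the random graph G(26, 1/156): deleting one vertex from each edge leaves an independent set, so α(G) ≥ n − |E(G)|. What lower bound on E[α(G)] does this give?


E[|E(G)|] = C(26, 2)·p = 325 · (1/156) = 25/12.
E[α(G)] ≥ n − E[|E(G)|] = 26 − 25/12 = 287/12.
Numerically: ≈ 23.916667.
(This is only a lower bound; the true E[α(G)] may be larger.)

E[α(G)] ≥ 287/12 ≈ 23.916667.


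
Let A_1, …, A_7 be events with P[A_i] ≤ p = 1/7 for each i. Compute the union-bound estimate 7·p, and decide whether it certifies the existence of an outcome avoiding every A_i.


Union bound: P[∪_{i=1}^{7} A_i] ≤ Σ_i P[A_i] ≤ 7·p = 7·(1/7) = 1.
Numerically: 1 ≈ 1.0000000.
Is 1 < 1? NO.
Since the bound 1 is ≥ 1, the union bound is uninformative here; it does NOT by itself certify existence.

7·p = 1 ≈ 1.0000000; existence NOT certified by the union bound.


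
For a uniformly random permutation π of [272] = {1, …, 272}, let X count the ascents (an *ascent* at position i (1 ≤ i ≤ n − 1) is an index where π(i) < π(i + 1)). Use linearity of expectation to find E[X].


Write X = Σ X_I over i = 1, …, 271, with X_I the indicator of one ascent.
There are 271 indicators.
For each fixed i, the pair (π(i), π(i+1)) is a uniformly random ordered pair of distinct values from {1, …, 272}; by symmetry P[π(i) < π(i+1)] = 1/2.
By linearity: E[X] = 271 · (1/2) = (272 − 1) · (1/2) = 271/2 ≈ 135.500.

E[X] = 271/2 = 135.500.


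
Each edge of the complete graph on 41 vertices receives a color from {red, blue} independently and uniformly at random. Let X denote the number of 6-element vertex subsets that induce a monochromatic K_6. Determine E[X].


Let X = Σ_S X_S over the C(41, 6) = 4496388 subsets S of size 6, where X_S = 1 if the K_6 on S is monochromatic.
For a fixed S, the K_6 on S has C(6, 2) = 15 edges. P[all 15 edges red] = (1/2)^15, and likewise for blue, so P[monochromatic] = 2·(1/2)^15 = 2^{1 − 15} = 1/16384.
Summing: E[X] = C(41, 6) · 2^{1 − 15} = 4496388 · 1/16384 = 1124097/4096.
Numerically: E[X] ≈ 274.43774.

E[X] = C(41,6)·2^(1−C(6,2)) = 1124097/4096 ≈ 274.43774.


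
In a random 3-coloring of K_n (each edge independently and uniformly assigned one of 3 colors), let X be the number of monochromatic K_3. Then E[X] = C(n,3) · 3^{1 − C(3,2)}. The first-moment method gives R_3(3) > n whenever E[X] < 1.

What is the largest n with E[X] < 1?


We need C(n, 3) · 3^{1 − 3} < 1, i.e. C(n, 3) < 3^{3 − 1} = 9.
Check values of n near the boundary:
  n = 3: C(3, 3) = 1; 1 < 9? YES
  n = 4: C(4, 3) = 4; 4 < 9? YES
  n = 5: C(5, 3) = 10; 10 < 9? NO
  n = 6: C(6, 3) = 20; 20 < 9? NO
  n = 7: C(7, 3) = 35; 35 < 9? NO
The largest n with C(n, 3) < 9 is n = 4 (where E[X] = 4/9 ≈ 0.444444). Hence R_3(3) > 4, i.e. R_3(3) ≥ 5.

Largest n = 4; hence R_3(3) > 4.


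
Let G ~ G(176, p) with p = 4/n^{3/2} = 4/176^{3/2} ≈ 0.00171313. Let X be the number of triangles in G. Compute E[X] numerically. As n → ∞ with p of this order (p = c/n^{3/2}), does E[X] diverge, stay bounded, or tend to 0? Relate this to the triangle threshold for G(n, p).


Number of potential triangles: C(176, 3) = 893200.
Each occurs with probability p³ ≈ (0.00171313)³ ≈ 5.02774183e-09.
By linearity: E[X] = C(176, 3)·p³ ≈ 893200 · 5.02774183e-09 ≈ 0.004491.
Since α = 3/2 > 1, p = c/n^{3/2} = o(1/n) is below the triangle threshold p ~ 1/n. Asymptotically E[X] ~ (c³/6)·n^{3(1−α)} = (4³/6)·n^{-1.5} → 0, so by Markov's inequality G has no triangles w.h.p.

E[X] ≈ 0.004491; in regime p = Θ(1/n^{3/2}) E[X] tends to 0 (below the triangle threshold p ~ 1/n).


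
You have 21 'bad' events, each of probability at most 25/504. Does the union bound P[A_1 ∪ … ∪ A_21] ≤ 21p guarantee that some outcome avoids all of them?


Union bound: P[∪_{i=1}^{21} A_i] ≤ Σ_i P[A_i] ≤ 21·p = 21·(25/504) = 25/24.
Numerically: 25/24 ≈ 1.0417.
Is 25/24 < 1? NO.
Since the bound 25/24 is ≥ 1, the union bound is uninformative here; it does NOT by itself certify existence.

21·p = 25/24 ≈ 1.0417; existence NOT certified by the union bound.


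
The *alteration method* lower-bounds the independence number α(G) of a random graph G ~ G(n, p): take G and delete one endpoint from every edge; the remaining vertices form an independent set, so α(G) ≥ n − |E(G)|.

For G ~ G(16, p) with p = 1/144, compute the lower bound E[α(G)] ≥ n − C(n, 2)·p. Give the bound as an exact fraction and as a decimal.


E[|E(G)|] = C(16, 2)·p = 120 · (1/144) = 5/6.
E[α(G)] ≥ n − E[|E(G)|] = 16 − 5/6 = 91/6.
Numerically: ≈ 15.167.
(This is only a lower bound; the true E[α(G)] may be larger.)

E[α(G)] ≥ 91/6 ≈ 15.167.


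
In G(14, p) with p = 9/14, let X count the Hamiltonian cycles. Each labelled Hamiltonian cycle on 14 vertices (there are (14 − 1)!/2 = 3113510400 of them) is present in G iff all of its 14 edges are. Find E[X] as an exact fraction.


K_14 has (14 − 1)!/2 = 3113510400 labelled Hamiltonian cycles.
For each such Hamiltonian cycle H, let X_H = 1 if all 14 edges of H are present in G. Then P[X_H = 1] = p^{14} = (9/14)^{14} = 22876792454961/11112006825558016.
By linearity of expectation: E[X] = Σ_H E[X_H] = 3113510400 · p^{14} = 3113510400 · 22876792454961/11112006825558016 = 19873641525435994725/3100448333024.
Numerically: E[X] ≈ 6.40993e+06.

E[X] = 3113510400 · (9/14)^{14} = 19873641525435994725/3100448333024 ≈ 6.40993e+06.


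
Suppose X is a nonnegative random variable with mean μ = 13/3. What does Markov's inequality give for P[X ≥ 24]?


μ = E[X] = 13/3, a = 24.
Markov: P[X ≥ 24] ≤ μ/a = (13/3)/24 = 13/72.
Numerically: ≈ 0.181.
(Since a = 24 > μ = 4.333, the bound 13/72 is < 1 and informative.)

P[X ≥ 24] ≤ 13/72 ≈ 0.181.


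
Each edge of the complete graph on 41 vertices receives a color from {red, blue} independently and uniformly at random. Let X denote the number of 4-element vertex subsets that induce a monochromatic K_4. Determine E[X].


Let X = Σ_S X_S over the C(41, 4) = 101270 subsets S of size 4, where X_S = 1 if the K_4 on S is monochromatic.
For a fixed S, the K_4 on S has C(4, 2) = 6 edges. P[all 6 edges red] = (1/2)^6, and likewise for blue, so P[monochromatic] = 2·(1/2)^6 = 2^{1 − 6} = 1/32.
By linearity of expectation: E[X] = C(41, 4) · 2^{1 − 6} = 101270 · 1/32 = 50635/16.
Numerically: E[X] ≈ 3164.687500.

E[X] = C(41,4)·2^(1−C(4,2)) = 50635/16 ≈ 3164.687500.


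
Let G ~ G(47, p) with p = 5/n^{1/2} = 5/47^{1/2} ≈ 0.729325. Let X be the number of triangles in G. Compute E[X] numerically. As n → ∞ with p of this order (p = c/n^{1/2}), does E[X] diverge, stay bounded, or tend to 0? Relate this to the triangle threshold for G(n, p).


Number of potential triangles: C(47, 3) = 16215.
Each occurs with probability p³ ≈ (0.729325)³ ≈ 3.87938807e-01.
By linearity: E[X] = C(47, 3)·p³ ≈ 16215 · 3.87938807e-01 ≈ 6290.427758.
Since α = 1/2 < 1, p = c/n^{1/2} ≫ 1/n is above the triangle threshold p ~ 1/n. Asymptotically E[X] ~ (c³/6)·n^{3(1−α)} = (5³/6)·n^{1.5} → ∞; triangles are abundant w.h.p.

E[X] ≈ 6290.427758; in regime p = Θ(1/n^{1/2}) E[X] diverges (above the triangle threshold p ~ 1/n).


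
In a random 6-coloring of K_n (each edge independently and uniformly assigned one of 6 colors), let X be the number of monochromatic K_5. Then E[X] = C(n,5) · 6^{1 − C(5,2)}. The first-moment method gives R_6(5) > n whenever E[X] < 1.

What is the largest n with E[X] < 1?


We need C(n, 5) · 6^{1 − 10} < 1, i.e. C(n, 5) < 6^{10 − 1} = 10077696.
Check values of n near the boundary:
  n = 64: C(64, 5) = 7624512; 7624512 < 10077696? YES
  n = 65: C(65, 5) = 8259888; 8259888 < 10077696? YES
  n = 66: C(66, 5) = 8936928; 8936928 < 10077696? YES
  n = 67: C(67, 5) = 9657648; 9657648 < 10077696? YES
  n = 68: C(68, 5) = 10424128; 10424128 < 10077696? NO
  n = 69: C(69, 5) = 11238513; 11238513 < 10077696? NO
The largest n with C(n, 5) < 10077696 is n = 67 (where E[X] = 67067/69984 ≈ 0.958). Hence R_6(5) > 67, i.e. R_6(5) ≥ 68.

Largest n = 67; hence R_6(5) > 67.


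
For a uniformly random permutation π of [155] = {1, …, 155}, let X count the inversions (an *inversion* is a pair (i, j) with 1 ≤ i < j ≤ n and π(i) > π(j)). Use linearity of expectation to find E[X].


Write X = Σ X_I over the C(155, 2) = 11935 pairs i < j, with X_I the indicator of one inversion.
There are 11935 indicators.
For each fixed pair i < j, the values π(i) and π(j) are two distinct elements of {1, …, 155} in uniformly random order; by symmetry P[π(i) > π(j)] = 1/2.
By linearity: E[X] = 11935 · (1/2) = C(155, 2) · (1/2) = 11935/2 = 11935/2 ≈ 5967.500.

E[X] = 11935/2 = 5967.500.


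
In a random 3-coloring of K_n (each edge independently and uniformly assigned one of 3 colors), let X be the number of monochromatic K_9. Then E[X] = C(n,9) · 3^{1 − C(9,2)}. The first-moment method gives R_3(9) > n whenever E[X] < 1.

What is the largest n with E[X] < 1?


We need C(n, 9) · 3^{1 − 36} < 1, i.e. C(n, 9) < 3^{36 − 1} = 50031545098999707.
Check values of n near the boundary:
  n = 296: C(296, 9) = 42513789098994080; 42513789098994080 < 50031545098999707? YES
  n = 297: C(297, 9) = 43842345008337645; 43842345008337645 < 50031545098999707? YES
  n = 298: C(298, 9) = 45207677551849890; 45207677551849890 < 50031545098999707? YES
  n = 299: C(299, 9) = 46610674441390059; 46610674441390059 < 50031545098999707? YES
  n = 300: C(300, 9) = 48052241692154700; 48052241692154700 < 50031545098999707? YES
  n = 301: C(301, 9) = 49533303936090975; 49533303936090975 < 50031545098999707? YES
  n = 302: C(302, 9) = 51054804739588650; 51054804739588650 < 50031545098999707? NO
  n = 303: C(303, 9) = 52617706925494425; 52617706925494425 < 50031545098999707? NO
  n = 304: C(304, 9) = 54222992899492560; 54222992899492560 < 50031545098999707? NO
The largest n with C(n, 9) < 50031545098999707 is n = 301 (where E[X] = 16511101312030325/16677181699666569 ≈ 0.9900415). Hence R_3(9) > 301, i.e. R_3(9) ≥ 302.

Largest n = 301; hence R_3(9) > 301.


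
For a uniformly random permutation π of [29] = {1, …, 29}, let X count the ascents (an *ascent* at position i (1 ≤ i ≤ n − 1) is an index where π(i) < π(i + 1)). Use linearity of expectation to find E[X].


Write X = Σ X_I over i = 1, …, 28, with X_I the indicator of one ascent.
There are 28 indicators.
For each fixed i, the pair (π(i), π(i+1)) is a uniformly random ordered pair of distinct values from {1, …, 29}; by symmetry P[π(i) < π(i+1)] = 1/2.
By linearity: E[X] = 28 · (1/2) = (29 − 1) · (1/2) = 14 ≈ 14.00000.

E[X] = 14 = 14.00000.


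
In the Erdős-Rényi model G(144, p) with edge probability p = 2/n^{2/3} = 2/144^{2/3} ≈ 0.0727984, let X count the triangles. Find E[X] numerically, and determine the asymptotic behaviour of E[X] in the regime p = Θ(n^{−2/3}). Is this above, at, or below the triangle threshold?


Number of potential triangles: C(144, 3) = 487344.
Each occurs with probability p³ ≈ (0.0727984)³ ≈ 3.85802469e-04.
By linearity: E[X] = C(144, 3)·p³ ≈ 487344 · 3.85802469e-04 ≈ 188.018519.
Since α = 2/3 < 1, p = c/n^{2/3} ≫ 1/n is above the triangle threshold p ~ 1/n. Asymptotically E[X] ~ (c³/6)·n^{3(1−α)} = (2³/6)·n^{1} → ∞; triangles are abundant w.h.p.

E[X] ≈ 188.018519; in regime p = Θ(1/n^{2/3}) E[X] diverges (above the triangle threshold p ~ 1/n).


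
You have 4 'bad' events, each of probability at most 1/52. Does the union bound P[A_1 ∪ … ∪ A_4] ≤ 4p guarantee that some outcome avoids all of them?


Union bound: P[∪_{i=1}^{4} A_i] ≤ Σ_i P[A_i] ≤ 4·p = 4·(1/52) = 1/13.
Numerically: 1/13 ≈ 0.0769.
Is 1/13 < 1? YES.
Since P[∪ A_i] ≤ 1/13 < 1, the complement has P[∩ A_i^c] ≥ 1 − 1/13 = 12/13 > 0, so some outcome avoids every A_i.

4·p = 1/13 ≈ 0.0769; existence CERTIFIED by the union bound.


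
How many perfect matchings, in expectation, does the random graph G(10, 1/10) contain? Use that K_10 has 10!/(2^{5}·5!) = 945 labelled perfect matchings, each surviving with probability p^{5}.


K_10 has 10!/(2^{5}·5!) = 945 labelled perfect matchings.
For each such perfect matching H, let X_H = 1 if all 5 edges of H are present in G. Then P[X_H = 1] = p^{5} = (1/10)^{5} = 1/100000.
Summing the indicators: E[X] = Σ_H E[X_H] = 945 · p^{5} = 945 · 1/100000 = 189/20000.
Numerically: E[X] ≈ 0.00945.

E[X] = 945 · (1/10)^{5} = 189/20000 ≈ 0.00945.


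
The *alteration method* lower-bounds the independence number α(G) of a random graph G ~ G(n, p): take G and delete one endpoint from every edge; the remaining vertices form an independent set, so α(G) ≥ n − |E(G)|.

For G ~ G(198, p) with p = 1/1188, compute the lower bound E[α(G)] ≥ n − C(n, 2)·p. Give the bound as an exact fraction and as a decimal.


E[|E(G)|] = C(198, 2)·p = 19503 · (1/1188) = 197/12.
E[α(G)] ≥ n − E[|E(G)|] = 198 − 197/12 = 2179/12.
Numerically: ≈ 181.583.
(This is only a lower bound; the true E[α(G)] may be larger.)

E[α(G)] ≥ 2179/12 ≈ 181.583.


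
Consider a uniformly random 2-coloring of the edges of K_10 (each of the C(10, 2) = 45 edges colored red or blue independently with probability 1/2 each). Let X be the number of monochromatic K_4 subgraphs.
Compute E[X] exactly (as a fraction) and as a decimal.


Let X = Σ_S X_S over the C(10, 4) = 210 subsets S of size 4, where X_S = 1 if the K_4 on S is monochromatic.
For a fixed S, the K_4 on S has C(4, 2) = 6 edges. P[all 6 edges red] = (1/2)^6, and likewise for blue, so P[monochromatic] = 2·(1/2)^6 = 2^{1 − 6} = 1/32.
By linearity of expectation: E[X] = C(10, 4) · 2^{1 − 6} = 210 · 1/32 = 105/16.
Numerically: E[X] ≈ 6.5625.

E[X] = C(10,4)·2^(1−C(4,2)) = 105/16 ≈ 6.5625.


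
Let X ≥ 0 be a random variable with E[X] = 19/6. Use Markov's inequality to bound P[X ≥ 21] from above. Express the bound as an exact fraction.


μ = E[X] = 19/6, a = 21.
Markov: P[X ≥ 21] ≤ μ/a = (19/6)/21 = 19/126.
Numerically: ≈ 0.1508.
(Since a = 21 > μ = 3.1667, the bound 19/126 is < 1 and informative.)

P[X ≥ 21] ≤ 19/126 ≈ 0.1508.


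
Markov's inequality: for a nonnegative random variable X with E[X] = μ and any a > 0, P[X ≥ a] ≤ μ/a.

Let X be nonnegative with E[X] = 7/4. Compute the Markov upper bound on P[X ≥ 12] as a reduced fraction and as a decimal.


μ = E[X] = 7/4, a = 12.
Markov: P[X ≥ 12] ≤ μ/a = (7/4)/12 = 7/48.
Numerically: ≈ 0.14583.
(Since a = 12 > μ = 1.75000, the bound 7/48 is < 1 and informative.)

P[X ≥ 12] ≤ 7/48 ≈ 0.14583.


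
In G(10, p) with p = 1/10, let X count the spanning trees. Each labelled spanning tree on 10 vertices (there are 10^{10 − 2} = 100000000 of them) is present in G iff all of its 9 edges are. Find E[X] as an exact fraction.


K_10 has 10^{10 − 2} = 100000000 labelled spanning trees.
For each such spanning tree H, let X_H = 1 if all 9 edges of H are present in G. Then P[X_H = 1] = p^{9} = (1/10)^{9} = 1/1000000000.
Summing the indicators: E[X] = Σ_H E[X_H] = 100000000 · p^{9} = 100000000 · 1/1000000000 = 1/10.
Numerically: E[X] ≈ 0.1.

E[X] = 100000000 · (1/10)^{9} = 1/10 ≈ 0.1.
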